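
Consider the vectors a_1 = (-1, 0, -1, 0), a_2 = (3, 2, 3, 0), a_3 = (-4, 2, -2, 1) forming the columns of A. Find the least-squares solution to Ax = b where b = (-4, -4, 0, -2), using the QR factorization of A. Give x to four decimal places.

a_1 = (-1, 0, -1, 0); ‖a_1‖ = 1.4142, so q_1 = (-0.7071, 0.0000, -0.7071, 0.0000).
q_1·a_2 = (-0.7071)·3 + 0.0000·2 + (-0.7071)·3 + 0.0000·0 = -4.2426.
u_2 = a_2 + 4.2426·q_1 = (0.0000, 2.0000, 0.0000, 0.0000).
‖u_2‖ = 2.0000, so q_2 = (0.0000, 1.0000, 0.0000, 0.0000).
q_1·a_3 = (-0.7071)·(-4) + 0.0000·2 + (-0.7071)·(-2) + 0.0000·1 = 4.2426; q_2·a_3 = 0.0000·(-4) + 1.0000·2 + 0.0000·(-2) + 0.0000·1 = 2.0000.
u_3 = a_3 − 4.2426·q_1 − 2.0000·q_2 = (-1.0000, 0.0000, 1.0000, 1.0000).
‖u_3‖ = 1.7321, so q_3 = (-0.5774, 0.0000, 0.5774, 0.5774).
Qᵀb = (2.8284, -4.0000, 1.1547).
Back-substitute: x_3 = 1.1547/1.7321 = 0.6667.
x_2 = (-4.0000 − 2.0000·0.6667)/2.0000 = -2.6667.
x_1 = (2.8284 + 4.2426·(-2.6667) − 4.2426·0.6667)/1.4142 = -8.0000.

x = (-8.0000, -2.6667, 0.6667)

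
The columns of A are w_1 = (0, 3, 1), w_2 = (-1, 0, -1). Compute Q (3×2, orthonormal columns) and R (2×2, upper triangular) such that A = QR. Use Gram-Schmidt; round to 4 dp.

Q = [[0.0000, -0.7255], [0.9487, 0.2176], [0.3162, -0.6529]], R = [[3.1623, -0.3162], [0.0000, 1.3784]]

q_1 = w_1/‖w_1‖ = (0, 3, 1)/3.1623 = (0.0000, 0.9487, 0.3162).
r_{12} = q_1·w_2 = -0.3162.
u_2 = w_2 + 0.3162·q_1 = (-1.0000, 0.3000, -0.9000).
‖u_2‖ = 1.3784, so q_2 = (-0.7255, 0.2176, -0.6529).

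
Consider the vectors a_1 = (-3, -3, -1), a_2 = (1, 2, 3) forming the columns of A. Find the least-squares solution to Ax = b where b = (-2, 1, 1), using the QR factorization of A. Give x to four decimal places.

x = (0.5246, 0.6639)

a_1 = (-3, -3, -1); ‖a_1‖ = 4.3589, so e_1 = (-0.6882, -0.6882, -0.2294).
e_1·a_2 = (-0.6882)·1 + (-0.6882)·2 + (-0.2294)·3 = -2.7530.
u_2 = a_2 + 2.7530·e_1 = (-0.8947, 0.1053, 2.3684).
‖u_2‖ = 2.5340, so e_2 = (-0.3531, 0.0415, 0.9347).
Qᵀb = (0.4588, 1.6824).
Back-substitute: x_2 = 1.6824/2.5340 = 0.6639.
x_1 = (0.4588 + 2.7530·0.6639)/4.3589 = 0.5246.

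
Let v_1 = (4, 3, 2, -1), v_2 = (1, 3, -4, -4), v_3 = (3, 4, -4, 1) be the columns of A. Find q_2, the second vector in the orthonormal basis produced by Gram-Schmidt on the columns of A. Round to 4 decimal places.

q_2 = (-0.0319, 0.3350, -0.7338, -0.5902)

q_1 = v_1/‖v_1‖ = (4, 3, 2, -1)/5.4772 = (0.7303, 0.5477, 0.3651, -0.1826).
r_{12} = q_1·v_2 = 1.6432.
u_2 = v_2 − 1.6432·q_1 = (-0.2000, 2.1000, -4.6000, -3.7000).
‖u_2‖ = 6.2690, so q_2 = (-0.0319, 0.3350, -0.7338, -0.5902).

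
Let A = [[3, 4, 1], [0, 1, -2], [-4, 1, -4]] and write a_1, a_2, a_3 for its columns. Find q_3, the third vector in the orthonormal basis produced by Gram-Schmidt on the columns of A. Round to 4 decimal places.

q_3 = (0.2036, -0.9671, 0.1527)

q_1 = a_1/‖a_1‖ = (3, 0, -4)/5.0000 = (0.6000, 0.0000, -0.8000).
r_{12} = q_1·a_2 = 1.6000.
u_2 = a_2 − 1.6000·q_1 = (3.0400, 1.0000, 2.2800).
‖u_2‖ = 3.9294, so q_2 = (0.7737, 0.2545, 0.5802).
r_{13} = q_1·a_3 = 3.8000; r_{23} = q_2·a_3 = -2.0563.
u_3 = a_3 − 3.8000·q_1 + 2.0563·q_2 = (0.3109, -1.4767, 0.2332).
‖u_3‖ = 1.5270, so q_3 = (0.2036, -0.9671, 0.1527).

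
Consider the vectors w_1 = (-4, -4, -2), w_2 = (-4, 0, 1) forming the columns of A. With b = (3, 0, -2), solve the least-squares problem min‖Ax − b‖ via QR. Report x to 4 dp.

x = (0.1442, -0.9423)

q_1 = w_1/‖w_1‖ = (-4, -4, -2)/6.0000 = (-0.6667, -0.6667, -0.3333).
r_{12} = q_1·w_2 = 2.3333.
u_2 = w_2 − 2.3333·q_1 = (-2.4444, 1.5556, 1.7778).
‖u_2‖ = 3.3993, so q_2 = (-0.7191, 0.4576, 0.5230).
Qᵀb = (-1.3333, -3.2032).
Back-substitute: x_2 = -3.2032/3.3993 = -0.9423.
x_1 = (-1.3333 − 2.3333·(-0.9423))/6.0000 = 0.1442.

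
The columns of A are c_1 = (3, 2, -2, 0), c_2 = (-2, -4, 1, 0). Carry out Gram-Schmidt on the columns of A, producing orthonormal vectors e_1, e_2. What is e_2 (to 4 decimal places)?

e_1 = c_1/‖c_1‖ = (3, 2, -2, 0)/4.1231 = (0.7276, 0.4851, -0.4851, 0.0000).
r_{12} = e_1·c_2 = -3.8806.
u_2 = c_2 + 3.8806·e_1 = (0.8235, -2.1176, -0.8824, 0.0000).
‖u_2‖ = 2.4375, so e_2 = (0.3379, -0.8688, -0.3620, 0.0000).

e_2 = (0.3379, -0.8688, -0.3620, 0.0000)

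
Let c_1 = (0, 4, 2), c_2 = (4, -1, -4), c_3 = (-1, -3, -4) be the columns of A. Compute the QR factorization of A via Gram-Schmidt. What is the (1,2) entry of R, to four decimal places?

q_1 = c_1/‖c_1‖ = (0, 4, 2)/4.4721 = (0.0000, 0.8944, 0.4472).
r_{12} = q_1·c_2 = -2.6833.

r_{12} = -2.6833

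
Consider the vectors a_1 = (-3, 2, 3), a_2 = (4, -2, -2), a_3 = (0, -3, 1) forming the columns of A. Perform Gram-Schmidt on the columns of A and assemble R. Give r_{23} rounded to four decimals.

a_1 = (-3, 2, 3); ‖a_1‖ = 4.6904, so q_1 = (-0.6396, 0.4264, 0.6396).
q_1·a_2 = (-0.6396)·4 + 0.4264·(-2) + 0.6396·(-2) = -4.6904.
u_2 = a_2 + 4.6904·q_1 = (1.0000, 0.0000, 1.0000).
‖u_2‖ = 1.4142, so q_2 = (0.7071, 0.0000, 0.7071).
r_{23} = q_2·a_3 = 0.7071.

r_{23} = 0.7071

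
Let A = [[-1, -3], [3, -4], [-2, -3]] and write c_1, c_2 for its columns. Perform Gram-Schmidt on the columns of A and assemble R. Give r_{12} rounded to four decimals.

c_1 = (-1, 3, -2); ‖c_1‖ = 3.7417, so e_1 = (-0.2673, 0.8018, -0.5345).
r_{12} = e_1·c_2 = -0.8018.

r_{12} = -0.8018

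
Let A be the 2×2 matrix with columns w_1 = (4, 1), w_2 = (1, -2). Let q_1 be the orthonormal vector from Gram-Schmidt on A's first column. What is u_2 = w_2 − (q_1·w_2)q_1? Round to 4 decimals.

u_2 = (0.5294, -2.1176)

q_1 = w_1/‖w_1‖ = (4, 1)/4.1231 = (0.9701, 0.2425).
r_{12} = q_1·w_2 = 0.4851.
u_2 = w_2 − 0.4851·q_1 = (0.5294, -2.1176).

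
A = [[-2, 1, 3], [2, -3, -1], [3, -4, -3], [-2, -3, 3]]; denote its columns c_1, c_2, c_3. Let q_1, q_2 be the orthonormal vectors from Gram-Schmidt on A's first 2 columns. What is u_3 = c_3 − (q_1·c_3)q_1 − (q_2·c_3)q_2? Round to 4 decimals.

u_3 = (0.7273, 0.7792, -0.2078, -0.2597)

c_1 = (-2, 2, 3, -2); ‖c_1‖ = 4.5826, so q_1 = (-0.4364, 0.4364, 0.6547, -0.4364).
q_1·c_2 = (-0.4364)·1 + 0.4364·(-3) + 0.6547·(-4) + (-0.4364)·(-3) = -3.0551.
u_2 = c_2 + 3.0551·q_1 = (-0.3333, -1.6667, -2.0000, -4.3333).
‖u_2‖ = 5.0662, so q_2 = (-0.0658, -0.3290, -0.3948, -0.8553).
q_1·c_3 = (-0.4364)·3 + 0.4364·(-1) + 0.6547·(-3) + (-0.4364)·3 = -5.0190; q_2·c_3 = (-0.0658)·3 + (-0.3290)·(-1) + (-0.3948)·(-3) + (-0.8553)·3 = -1.2501.
u_3 = c_3 + 5.0190·q_1 + 1.2501·q_2 = (0.7273, 0.7792, -0.2078, -0.2597).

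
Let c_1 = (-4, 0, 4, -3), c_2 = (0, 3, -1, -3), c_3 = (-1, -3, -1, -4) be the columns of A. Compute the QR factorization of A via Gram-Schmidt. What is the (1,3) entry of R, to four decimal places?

c_1 = (-4, 0, 4, -3); ‖c_1‖ = 6.4031, so q_1 = (-0.6247, 0.0000, 0.6247, -0.4685).
r_{13} = q_1·c_3 = 1.8741.

r_{13} = 1.8741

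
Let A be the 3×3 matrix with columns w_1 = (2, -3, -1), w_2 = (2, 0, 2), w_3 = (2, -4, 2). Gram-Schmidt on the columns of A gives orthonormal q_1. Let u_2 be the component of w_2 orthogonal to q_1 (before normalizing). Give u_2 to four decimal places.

q_1 = w_1/‖w_1‖ = (2, -3, -1)/3.7417 = (0.5345, -0.8018, -0.2673).
r_{12} = q_1·w_2 = 0.5345.
u_2 = w_2 − 0.5345·q_1 = (1.7143, 0.4286, 2.1429).

u_2 = (1.7143, 0.4286, 2.1429)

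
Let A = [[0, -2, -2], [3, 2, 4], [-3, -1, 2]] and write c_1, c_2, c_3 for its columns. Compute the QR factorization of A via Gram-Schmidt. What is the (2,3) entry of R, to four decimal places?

r_{23} = 3.2998

c_1 = (0, 3, -3); ‖c_1‖ = 4.2426, so q_1 = (0.0000, 0.7071, -0.7071).
q_1·c_2 = 0.0000·(-2) + 0.7071·2 + (-0.7071)·(-1) = 2.1213.
u_2 = c_2 − 2.1213·q_1 = (-2.0000, 0.5000, 0.5000).
‖u_2‖ = 2.1213, so q_2 = (-0.9428, 0.2357, 0.2357).
r_{23} = q_2·c_3 = 3.2998.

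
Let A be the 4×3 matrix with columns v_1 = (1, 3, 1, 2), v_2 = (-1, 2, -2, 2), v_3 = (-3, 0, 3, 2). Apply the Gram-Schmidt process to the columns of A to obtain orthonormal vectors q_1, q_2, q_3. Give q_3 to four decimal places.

q_3 = (-0.7439, -0.1635, 0.5504, 0.3420)

v_1 = (1, 3, 1, 2); ‖v_1‖ = 3.8730, so q_1 = (0.2582, 0.7746, 0.2582, 0.5164).
q_1·v_2 = 0.2582·(-1) + 0.7746·2 + 0.2582·(-2) + 0.5164·2 = 1.8074.
u_2 = v_2 − 1.8074·q_1 = (-1.4667, 0.6000, -2.4667, 1.0667).
‖u_2‖ = 3.1198, so q_2 = (-0.4701, 0.1923, -0.7906, 0.3419).
q_1·v_3 = 0.2582·(-3) + 0.7746·0 + 0.2582·3 + 0.5164·2 = 1.0328; q_2·v_3 = (-0.4701)·(-3) + 0.1923·0 + (-0.7906)·3 + 0.3419·2 = -0.2778.
u_3 = v_3 − 1.0328·q_1 + 0.2778·q_2 = (-3.3973, -0.7466, 2.5137, 1.5616).
‖u_3‖ = 4.5669, so q_3 = (-0.7439, -0.1635, 0.5504, 0.3420).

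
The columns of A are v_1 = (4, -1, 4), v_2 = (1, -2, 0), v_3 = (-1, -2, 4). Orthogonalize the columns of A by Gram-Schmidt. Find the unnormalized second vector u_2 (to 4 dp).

v_1 = (4, -1, 4); ‖v_1‖ = 5.7446, so q_1 = (0.6963, -0.1741, 0.6963).
q_1·v_2 = 0.6963·1 + (-0.1741)·(-2) + 0.6963·0 = 1.0445.
u_2 = v_2 − 1.0445·q_1 = (0.2727, -1.8182, -0.7273).

u_2 = (0.2727, -1.8182, -0.7273)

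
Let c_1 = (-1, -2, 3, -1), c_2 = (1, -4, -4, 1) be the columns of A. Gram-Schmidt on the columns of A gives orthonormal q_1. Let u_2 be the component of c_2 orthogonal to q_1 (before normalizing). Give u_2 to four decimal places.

u_2 = (0.6000, -4.8000, -2.8000, 0.6000)

c_1 = (-1, -2, 3, -1); ‖c_1‖ = 3.8730, so q_1 = (-0.2582, -0.5164, 0.7746, -0.2582).
q_1·c_2 = (-0.2582)·1 + (-0.5164)·(-4) + 0.7746·(-4) + (-0.2582)·1 = -1.5492.
u_2 = c_2 + 1.5492·q_1 = (0.6000, -4.8000, -2.8000, 0.6000).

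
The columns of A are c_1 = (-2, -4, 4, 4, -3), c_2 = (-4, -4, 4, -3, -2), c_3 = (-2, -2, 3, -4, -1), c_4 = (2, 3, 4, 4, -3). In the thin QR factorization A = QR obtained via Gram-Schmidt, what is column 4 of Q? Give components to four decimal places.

q_4 = (-0.4588, 0.7804, 0.1961, 0.0784, -0.3686)

c_1 = (-2, -4, 4, 4, -3); ‖c_1‖ = 7.8102, so q_1 = (-0.2561, -0.5121, 0.5121, 0.5121, -0.3841).
q_1·c_2 = (-0.2561)·(-4) + (-0.5121)·(-4) + 0.5121·4 + 0.5121·(-3) + (-0.3841)·(-2) = 4.3533.
u_2 = c_2 − 4.3533·q_1 = (-2.8852, -1.7705, 1.7705, -5.2295, -0.3279).
‖u_2‖ = 6.4845, so q_2 = (-0.4449, -0.2730, 0.2730, -0.8065, -0.0506).
q_1·c_3 = (-0.2561)·(-2) + (-0.5121)·(-2) + 0.5121·3 + 0.5121·(-4) + (-0.3841)·(-1) = 1.4084; q_2·c_3 = (-0.4449)·(-2) + (-0.2730)·(-2) + 0.2730·3 + (-0.8065)·(-4) + (-0.0506)·(-1) = 5.5314.
u_3 = c_3 − 1.4084·q_1 − 5.5314·q_2 = (0.8218, 0.2316, 0.7684, -0.2604, -0.1793).
‖u_3‖ = 1.1914, so q_3 = (0.6898, 0.1944, 0.6450, -0.2186, -0.1505).
q_1·c_4 = (-0.2561)·2 + (-0.5121)·3 + 0.5121·4 + 0.5121·4 + (-0.3841)·(-3) = 3.2009; q_2·c_4 = (-0.4449)·2 + (-0.2730)·3 + 0.2730·4 + (-0.8065)·4 + (-0.0506)·(-3) = -3.6910; q_3·c_4 = 0.6898·2 + 0.1944·3 + 0.6450·4 + (-0.2186)·4 + (-0.1505)·(-3) = 4.1198.
u_4 = c_4 − 3.2009·q_1 + 3.6910·q_2 − 4.1198·q_3 = (-1.6644, 2.8308, 0.7113, 0.2845, -1.3370).
‖u_4‖ = 3.6274, so q_4 = (-0.4588, 0.7804, 0.1961, 0.0784, -0.3686).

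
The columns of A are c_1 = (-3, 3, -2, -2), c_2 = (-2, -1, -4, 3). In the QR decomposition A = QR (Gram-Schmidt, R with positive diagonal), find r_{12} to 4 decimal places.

e_1 = c_1/‖c_1‖ = (-3, 3, -2, -2)/5.0990 = (-0.5883, 0.5883, -0.3922, -0.3922).
r_{12} = e_1·c_2 = 0.9806.

r_{12} = 0.9806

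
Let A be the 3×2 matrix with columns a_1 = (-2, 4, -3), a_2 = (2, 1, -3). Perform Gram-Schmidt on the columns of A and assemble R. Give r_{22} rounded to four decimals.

r_{22} = 3.3477

a_1 = (-2, 4, -3); ‖a_1‖ = 5.3852, so e_1 = (-0.3714, 0.7428, -0.5571).
e_1·a_2 = (-0.3714)·2 + 0.7428·1 + (-0.5571)·(-3) = 1.6713.
u_2 = a_2 − 1.6713·e_1 = (2.6207, -0.2414, -2.0690).
r_{22} = ‖u_2‖ = 3.3477.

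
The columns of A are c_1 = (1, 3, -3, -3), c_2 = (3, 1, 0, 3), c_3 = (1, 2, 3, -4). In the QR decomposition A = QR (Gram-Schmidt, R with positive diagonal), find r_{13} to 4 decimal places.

r_{13} = 1.8898

c_1 = (1, 3, -3, -3); ‖c_1‖ = 5.2915, so e_1 = (0.1890, 0.5669, -0.5669, -0.5669).
r_{13} = e_1·c_3 = 1.8898.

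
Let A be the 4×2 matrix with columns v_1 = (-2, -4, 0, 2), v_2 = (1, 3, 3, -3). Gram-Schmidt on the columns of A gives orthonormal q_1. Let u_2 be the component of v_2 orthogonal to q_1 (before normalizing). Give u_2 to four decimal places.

v_1 = (-2, -4, 0, 2); ‖v_1‖ = 4.8990, so q_1 = (-0.4082, -0.8165, 0.0000, 0.4082).
q_1·v_2 = (-0.4082)·1 + (-0.8165)·3 + 0.0000·3 + 0.4082·(-3) = -4.0825.
u_2 = v_2 + 4.0825·q_1 = (-0.6667, -0.3333, 3.0000, -1.3333).

u_2 = (-0.6667, -0.3333, 3.0000, -1.3333)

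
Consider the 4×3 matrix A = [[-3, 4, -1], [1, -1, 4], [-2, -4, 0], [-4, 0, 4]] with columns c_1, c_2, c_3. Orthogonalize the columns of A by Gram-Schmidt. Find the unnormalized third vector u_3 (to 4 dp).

u_3 = (-0.8663, 4.0539, -1.8798, 2.6031)

c_1 = (-3, 1, -2, -4); ‖c_1‖ = 5.4772, so q_1 = (-0.5477, 0.1826, -0.3651, -0.7303).
q_1·c_2 = (-0.5477)·4 + 0.1826·(-1) + (-0.3651)·(-4) + (-0.7303)·0 = -0.9129.
u_2 = c_2 + 0.9129·q_1 = (3.5000, -0.8333, -4.3333, -0.6667).
‖u_2‖ = 5.6716, so q_2 = (0.6171, -0.1469, -0.7640, -0.1175).
q_1·c_3 = (-0.5477)·(-1) + 0.1826·4 + (-0.3651)·0 + (-0.7303)·4 = -1.6432; q_2·c_3 = 0.6171·(-1) + (-0.1469)·4 + (-0.7640)·0 + (-0.1175)·4 = -1.6750.
u_3 = c_3 + 1.6432·q_1 + 1.6750·q_2 = (-0.8663, 4.0539, -1.8798, 2.6031).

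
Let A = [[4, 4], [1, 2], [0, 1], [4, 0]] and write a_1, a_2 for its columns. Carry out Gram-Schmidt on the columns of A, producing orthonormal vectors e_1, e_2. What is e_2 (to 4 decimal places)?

e_2 = (0.5437, 0.4350, 0.2990, -0.6525)

e_1 = a_1/‖a_1‖ = (4, 1, 0, 4)/5.7446 = (0.6963, 0.1741, 0.0000, 0.6963).
r_{12} = e_1·a_2 = 3.1334.
u_2 = a_2 − 3.1334·e_1 = (1.8182, 1.4545, 1.0000, -2.1818).
‖u_2‖ = 3.3439, so e_2 = (0.5437, 0.4350, 0.2990, -0.6525).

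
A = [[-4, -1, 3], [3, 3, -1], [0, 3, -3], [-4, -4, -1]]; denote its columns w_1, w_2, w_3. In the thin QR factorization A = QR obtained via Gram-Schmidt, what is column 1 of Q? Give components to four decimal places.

e_1 = (-0.6247, 0.4685, 0.0000, -0.6247)

e_1 = w_1/‖w_1‖ = (-4, 3, 0, -4)/6.4031 = (-0.6247, 0.4685, 0.0000, -0.6247).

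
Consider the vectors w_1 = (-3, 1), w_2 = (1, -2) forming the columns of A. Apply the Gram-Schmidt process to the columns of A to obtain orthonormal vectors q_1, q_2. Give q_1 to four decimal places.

q_1 = w_1/‖w_1‖ = (-3, 1)/3.1623 = (-0.9487, 0.3162).

q_1 = (-0.9487, 0.3162)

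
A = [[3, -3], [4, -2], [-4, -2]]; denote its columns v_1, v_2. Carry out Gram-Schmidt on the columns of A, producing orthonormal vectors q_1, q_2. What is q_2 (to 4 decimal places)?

v_1 = (3, 4, -4); ‖v_1‖ = 6.4031, so q_1 = (0.4685, 0.6247, -0.6247).
q_1·v_2 = 0.4685·(-3) + 0.6247·(-2) + (-0.6247)·(-2) = -1.4056.
u_2 = v_2 + 1.4056·q_1 = (-2.3415, -1.1220, -2.8780).
‖u_2‖ = 3.8761, so q_2 = (-0.6041, -0.2895, -0.7425).

q_2 = (-0.6041, -0.2895, -0.7425)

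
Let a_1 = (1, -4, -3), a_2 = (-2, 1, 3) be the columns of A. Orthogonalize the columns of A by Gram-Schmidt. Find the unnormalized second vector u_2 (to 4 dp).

a_1 = (1, -4, -3); ‖a_1‖ = 5.0990, so q_1 = (0.1961, -0.7845, -0.5883).
q_1·a_2 = 0.1961·(-2) + (-0.7845)·1 + (-0.5883)·3 = -2.9417.
u_2 = a_2 + 2.9417·q_1 = (-1.4231, -1.3077, 1.2692).

u_2 = (-1.4231, -1.3077, 1.2692)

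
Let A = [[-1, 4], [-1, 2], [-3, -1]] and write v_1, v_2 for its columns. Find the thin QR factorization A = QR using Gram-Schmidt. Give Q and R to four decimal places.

e_1 = v_1/‖v_1‖ = (-1, -1, -3)/3.3166 = (-0.3015, -0.3015, -0.9045).
r_{12} = e_1·v_2 = -0.9045.
u_2 = v_2 + 0.9045·e_1 = (3.7273, 1.7273, -1.8182).
‖u_2‖ = 4.4924, so e_2 = (0.8297, 0.3845, -0.4047).

Q = [[-0.3015, 0.8297], [-0.3015, 0.3845], [-0.9045, -0.4047]], R = [[3.3166, -0.9045], [0.0000, 4.4924]]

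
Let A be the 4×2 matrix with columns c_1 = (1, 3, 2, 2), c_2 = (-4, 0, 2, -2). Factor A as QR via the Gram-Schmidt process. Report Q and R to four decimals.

q_1 = c_1/‖c_1‖ = (1, 3, 2, 2)/4.2426 = (0.2357, 0.7071, 0.4714, 0.4714).
r_{12} = q_1·c_2 = -0.9428.
u_2 = c_2 + 0.9428·q_1 = (-3.7778, 0.6667, 2.4444, -1.5556).
‖u_2‖ = 4.8074, so q_2 = (-0.7858, 0.1387, 0.5085, -0.3236).

Q = [[0.2357, -0.7858], [0.7071, 0.1387], [0.4714, 0.5085], [0.4714, -0.3236]], R = [[4.2426, -0.9428], [0.0000, 4.8074]]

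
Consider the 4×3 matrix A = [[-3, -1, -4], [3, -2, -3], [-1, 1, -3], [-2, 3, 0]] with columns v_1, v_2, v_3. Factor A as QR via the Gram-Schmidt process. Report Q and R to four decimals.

Q = [[-0.6255, -0.7060, -0.2336], [0.6255, -0.2131, -0.6472], [-0.2085, 0.1732, -0.6664], [-0.4170, 0.6528, -0.2872]], R = [[4.7958, -2.0851, 1.2511], [0.0000, 3.2638, 2.9441], [0.0000, 0.0000, 4.8752]]

q_1 = v_1/‖v_1‖ = (-3, 3, -1, -2)/4.7958 = (-0.6255, 0.6255, -0.2085, -0.4170).
r_{12} = q_1·v_2 = -2.0851.
u_2 = v_2 + 2.0851·q_1 = (-2.3043, -0.6957, 0.5652, 2.1304).
‖u_2‖ = 3.2638, so q_2 = (-0.7060, -0.2131, 0.1732, 0.6528).
r_{13} = q_1·v_3 = 1.2511; r_{23} = q_2·v_3 = 2.9441.
u_3 = v_3 − 1.2511·q_1 − 2.9441·q_2 = (-1.1388, -3.1551, -3.2490, -1.4000).
‖u_3‖ = 4.8752, so q_3 = (-0.2336, -0.6472, -0.6664, -0.2872).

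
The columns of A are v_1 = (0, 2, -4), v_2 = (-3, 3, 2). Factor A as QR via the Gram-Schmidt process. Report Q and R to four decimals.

v_1 = (0, 2, -4); ‖v_1‖ = 4.4721, so q_1 = (0.0000, 0.4472, -0.8944).
q_1·v_2 = 0.0000·(-3) + 0.4472·3 + (-0.8944)·2 = -0.4472.
u_2 = v_2 + 0.4472·q_1 = (-3.0000, 3.2000, 1.6000).
‖u_2‖ = 4.6690, so q_2 = (-0.6425, 0.6854, 0.3427).

Q = [[0.0000, -0.6425], [0.4472, 0.6854], [-0.8944, 0.3427]], R = [[4.4721, -0.4472], [0.0000, 4.6690]]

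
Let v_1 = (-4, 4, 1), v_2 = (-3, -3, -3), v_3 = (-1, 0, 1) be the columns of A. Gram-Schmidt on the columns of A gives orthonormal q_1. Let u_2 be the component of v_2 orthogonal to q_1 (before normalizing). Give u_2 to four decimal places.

q_1 = v_1/‖v_1‖ = (-4, 4, 1)/5.7446 = (-0.6963, 0.6963, 0.1741).
r_{12} = q_1·v_2 = -0.5222.
u_2 = v_2 + 0.5222·q_1 = (-3.3636, -2.6364, -2.9091).

u_2 = (-3.3636, -2.6364, -2.9091)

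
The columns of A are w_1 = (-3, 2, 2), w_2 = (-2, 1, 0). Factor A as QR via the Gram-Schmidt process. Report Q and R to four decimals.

w_1 = (-3, 2, 2); ‖w_1‖ = 4.1231, so e_1 = (-0.7276, 0.4851, 0.4851).
e_1·w_2 = (-0.7276)·(-2) + 0.4851·1 + 0.4851·0 = 1.9403.
u_2 = w_2 − 1.9403·e_1 = (-0.5882, 0.0588, -0.9412).
‖u_2‖ = 1.1114, so e_2 = (-0.5293, 0.0529, -0.8468).

Q = [[-0.7276, -0.5293], [0.4851, 0.0529], [0.4851, -0.8468]], R = [[4.1231, 1.9403], [0.0000, 1.1114]]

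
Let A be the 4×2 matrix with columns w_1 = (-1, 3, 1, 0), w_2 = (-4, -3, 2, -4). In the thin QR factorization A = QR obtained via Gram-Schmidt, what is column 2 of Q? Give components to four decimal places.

e_2 = (-0.6428, -0.3282, 0.3419, -0.6018)

e_1 = w_1/‖w_1‖ = (-1, 3, 1, 0)/3.3166 = (-0.3015, 0.9045, 0.3015, 0.0000).
r_{12} = e_1·w_2 = -0.9045.
u_2 = w_2 + 0.9045·e_1 = (-4.2727, -2.1818, 2.2727, -4.0000).
‖u_2‖ = 6.6469, so e_2 = (-0.6428, -0.3282, 0.3419, -0.6018).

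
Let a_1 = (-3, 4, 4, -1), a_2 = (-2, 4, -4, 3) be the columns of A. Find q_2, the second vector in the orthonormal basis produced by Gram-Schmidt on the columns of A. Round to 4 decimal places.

q_1 = a_1/‖a_1‖ = (-3, 4, 4, -1)/6.4807 = (-0.4629, 0.6172, 0.6172, -0.1543).
r_{12} = q_1·a_2 = 0.4629.
u_2 = a_2 − 0.4629·q_1 = (-1.7857, 3.7143, -4.2857, 3.0714).
‖u_2‖ = 6.6922, so q_2 = (-0.2668, 0.5550, -0.6404, 0.4590).

q_2 = (-0.2668, 0.5550, -0.6404, 0.4590)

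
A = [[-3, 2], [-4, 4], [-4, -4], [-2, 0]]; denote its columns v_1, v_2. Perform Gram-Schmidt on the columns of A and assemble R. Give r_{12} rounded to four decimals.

v_1 = (-3, -4, -4, -2); ‖v_1‖ = 6.7082, so e_1 = (-0.4472, -0.5963, -0.5963, -0.2981).
r_{12} = e_1·v_2 = -0.8944.

r_{12} = -0.8944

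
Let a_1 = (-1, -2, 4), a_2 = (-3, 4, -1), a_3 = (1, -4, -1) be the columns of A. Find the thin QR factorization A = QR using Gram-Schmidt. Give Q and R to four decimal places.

e_1 = a_1/‖a_1‖ = (-1, -2, 4)/4.5826 = (-0.2182, -0.4364, 0.8729).
r_{12} = e_1·a_2 = -1.9640.
u_2 = a_2 + 1.9640·e_1 = (-3.4286, 3.1429, 0.7143).
‖u_2‖ = 4.7056, so e_2 = (-0.7286, 0.6679, 0.1518).
r_{13} = e_1·a_3 = 0.6547; r_{23} = e_2·a_3 = -3.5520.
u_3 = a_3 − 0.6547·e_1 + 3.5520·e_2 = (-1.4452, -1.3419, -1.0323).
‖u_3‖ = 2.2259, so e_3 = (-0.6492, -0.6029, -0.4637).

Q = [[-0.2182, -0.7286, -0.6492], [-0.4364, 0.6679, -0.6029], [0.8729, 0.1518, -0.4637]], R = [[4.5826, -1.9640, 0.6547], [0.0000, 4.7056, -3.5520], [0.0000, 0.0000, 2.2259]]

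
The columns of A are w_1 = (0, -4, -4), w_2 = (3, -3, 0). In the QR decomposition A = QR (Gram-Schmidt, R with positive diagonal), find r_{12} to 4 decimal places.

q_1 = w_1/‖w_1‖ = (0, -4, -4)/5.6569 = (0.0000, -0.7071, -0.7071).
r_{12} = q_1·w_2 = 2.1213.

r_{12} = 2.1213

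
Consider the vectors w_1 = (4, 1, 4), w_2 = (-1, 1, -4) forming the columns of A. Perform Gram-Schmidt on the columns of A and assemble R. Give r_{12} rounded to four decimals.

r_{12} = -3.3075

w_1 = (4, 1, 4); ‖w_1‖ = 5.7446, so q_1 = (0.6963, 0.1741, 0.6963).
r_{12} = q_1·w_2 = -3.3075.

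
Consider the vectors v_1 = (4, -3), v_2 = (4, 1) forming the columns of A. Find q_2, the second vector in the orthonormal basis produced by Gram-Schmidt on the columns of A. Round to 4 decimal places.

q_1 = v_1/‖v_1‖ = (4, -3)/5.0000 = (0.8000, -0.6000).
r_{12} = q_1·v_2 = 2.6000.
u_2 = v_2 − 2.6000·q_1 = (1.9200, 2.5600).
‖u_2‖ = 3.2000, so q_2 = (0.6000, 0.8000).

q_2 = (0.6000, 0.8000)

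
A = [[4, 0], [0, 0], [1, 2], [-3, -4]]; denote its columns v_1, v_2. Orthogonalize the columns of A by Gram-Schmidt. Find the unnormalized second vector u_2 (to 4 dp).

v_1 = (4, 0, 1, -3); ‖v_1‖ = 5.0990, so e_1 = (0.7845, 0.0000, 0.1961, -0.5883).
e_1·v_2 = 0.7845·0 + 0.0000·0 + 0.1961·2 + (-0.5883)·(-4) = 2.7456.
u_2 = v_2 − 2.7456·e_1 = (-2.1538, 0.0000, 1.4615, -2.3846).

u_2 = (-2.1538, 0.0000, 1.4615, -2.3846)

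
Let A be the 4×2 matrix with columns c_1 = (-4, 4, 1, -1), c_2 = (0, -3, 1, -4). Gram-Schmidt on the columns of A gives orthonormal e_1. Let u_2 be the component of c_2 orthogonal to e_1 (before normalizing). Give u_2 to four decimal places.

e_1 = c_1/‖c_1‖ = (-4, 4, 1, -1)/5.8310 = (-0.6860, 0.6860, 0.1715, -0.1715).
r_{12} = e_1·c_2 = -1.2005.
u_2 = c_2 + 1.2005·e_1 = (-0.8235, -2.1765, 1.2059, -4.2059).

u_2 = (-0.8235, -2.1765, 1.2059, -4.2059)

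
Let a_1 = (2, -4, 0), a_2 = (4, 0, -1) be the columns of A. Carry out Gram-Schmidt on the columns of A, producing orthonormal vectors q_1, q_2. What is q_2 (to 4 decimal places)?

q_2 = (0.8614, 0.4307, -0.2692)

q_1 = a_1/‖a_1‖ = (2, -4, 0)/4.4721 = (0.4472, -0.8944, 0.0000).
r_{12} = q_1·a_2 = 1.7889.
u_2 = a_2 − 1.7889·q_1 = (3.2000, 1.6000, -1.0000).
‖u_2‖ = 3.7148, so q_2 = (0.8614, 0.4307, -0.2692).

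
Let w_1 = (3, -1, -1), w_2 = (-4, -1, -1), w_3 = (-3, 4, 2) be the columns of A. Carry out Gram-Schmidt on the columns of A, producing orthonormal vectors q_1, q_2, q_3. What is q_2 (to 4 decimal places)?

q_2 = (-0.4264, -0.6396, -0.6396)

q_1 = w_1/‖w_1‖ = (3, -1, -1)/3.3166 = (0.9045, -0.3015, -0.3015).
r_{12} = q_1·w_2 = -3.0151.
u_2 = w_2 + 3.0151·q_1 = (-1.2727, -1.9091, -1.9091).
‖u_2‖ = 2.9848, so q_2 = (-0.4264, -0.6396, -0.6396).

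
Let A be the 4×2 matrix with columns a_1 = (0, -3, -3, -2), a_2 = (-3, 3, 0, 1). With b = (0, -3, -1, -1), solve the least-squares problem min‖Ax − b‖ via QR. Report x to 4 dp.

x = (0.5253, -0.2222)

q_1 = a_1/‖a_1‖ = (0, -3, -3, -2)/4.6904 = (0.0000, -0.6396, -0.6396, -0.4264).
r_{12} = q_1·a_2 = -2.3452.
u_2 = a_2 + 2.3452·q_1 = (-3.0000, 1.5000, -1.5000, 0.0000).
‖u_2‖ = 3.6742, so q_2 = (-0.8165, 0.4082, -0.4082, 0.0000).
Qᵀb = (2.9848, -0.8165).
Back-substitute: x_2 = -0.8165/3.6742 = -0.2222.
x_1 = (2.9848 + 2.3452·(-0.2222))/4.6904 = 0.5253.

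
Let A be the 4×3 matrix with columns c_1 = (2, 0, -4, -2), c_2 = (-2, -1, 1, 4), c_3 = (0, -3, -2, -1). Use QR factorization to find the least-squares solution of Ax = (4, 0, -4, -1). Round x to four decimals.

x = (1.3274, 0.2024, -0.2619)

q_1 = c_1/‖c_1‖ = (2, 0, -4, -2)/4.8990 = (0.4082, 0.0000, -0.8165, -0.4082).
r_{12} = q_1·c_2 = -3.2660.
u_2 = c_2 + 3.2660·q_1 = (-0.6667, -1.0000, -1.6667, 2.6667).
‖u_2‖ = 3.3665, so q_2 = (-0.1980, -0.2970, -0.4951, 0.7921).
r_{13} = q_1·c_3 = 2.0412; r_{23} = q_2·c_3 = 1.0892.
u_3 = c_3 − 2.0412·q_1 − 1.0892·q_2 = (-0.6176, -2.6765, 0.2059, -1.0294).
‖u_3‖ = 2.9406, so q_3 = (-0.2100, -0.9102, 0.0700, -0.3501).
Qᵀb = (5.3072, 0.3961, -0.7702).
Back-substitute: x_3 = -0.7702/2.9406 = -0.2619.
x_2 = (0.3961 − 1.0892·(-0.2619))/3.3665 = 0.2024.
x_1 = (5.3072 + 3.2660·0.2024 − 2.0412·(-0.2619))/4.8990 = 1.3274.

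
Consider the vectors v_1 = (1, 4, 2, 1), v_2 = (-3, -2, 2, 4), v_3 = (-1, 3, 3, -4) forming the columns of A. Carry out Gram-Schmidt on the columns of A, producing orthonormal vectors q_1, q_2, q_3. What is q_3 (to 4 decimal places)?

q_1 = v_1/‖v_1‖ = (1, 4, 2, 1)/4.6904 = (0.2132, 0.8528, 0.4264, 0.2132).
r_{12} = q_1·v_2 = -0.6396.
u_2 = v_2 + 0.6396·q_1 = (-2.8636, -1.4545, 2.2727, 4.1364).
‖u_2‖ = 5.7088, so q_2 = (-0.5016, -0.2548, 0.3981, 0.7246).
r_{13} = q_1·v_3 = 2.7716; r_{23} = q_2·v_3 = -1.9666.
u_3 = v_3 − 2.7716·q_1 + 1.9666·q_2 = (-2.5774, 0.1353, 2.6011, -3.1660).
‖u_3‖ = 4.8426, so q_3 = (-0.5322, 0.0279, 0.5371, -0.6538).

q_3 = (-0.5322, 0.0279, 0.5371, -0.6538)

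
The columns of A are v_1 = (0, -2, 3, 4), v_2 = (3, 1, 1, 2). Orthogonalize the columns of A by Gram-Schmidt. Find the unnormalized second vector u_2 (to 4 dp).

v_1 = (0, -2, 3, 4); ‖v_1‖ = 5.3852, so e_1 = (0.0000, -0.3714, 0.5571, 0.7428).
e_1·v_2 = 0.0000·3 + (-0.3714)·1 + 0.5571·1 + 0.7428·2 = 1.6713.
u_2 = v_2 − 1.6713·e_1 = (3.0000, 1.6207, 0.0690, 0.7586).

u_2 = (3.0000, 1.6207, 0.0690, 0.7586)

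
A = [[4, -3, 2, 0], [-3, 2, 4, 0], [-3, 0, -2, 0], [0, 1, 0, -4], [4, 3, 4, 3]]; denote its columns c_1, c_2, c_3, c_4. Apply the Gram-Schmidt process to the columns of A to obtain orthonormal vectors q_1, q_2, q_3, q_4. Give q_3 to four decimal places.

q_3 = (0.5114, 0.8333, -0.1411, -0.1553, 0.0077)

q_1 = c_1/‖c_1‖ = (4, -3, -3, 0, 4)/7.0711 = (0.5657, -0.4243, -0.4243, 0.0000, 0.5657).
r_{12} = q_1·c_2 = -0.8485.
u_2 = c_2 + 0.8485·q_1 = (-2.5200, 1.6400, -0.3600, 1.0000, 3.4800).
‖u_2‖ = 4.7202, so q_2 = (-0.5339, 0.3474, -0.0763, 0.2119, 0.7373).
r_{13} = q_1·c_3 = 2.5456; r_{23} = q_2·c_3 = 3.4236.
u_3 = c_3 − 2.5456·q_1 − 3.4236·q_2 = (2.3878, 3.8905, -0.6589, -0.7253, 0.0359).
‖u_3‖ = 4.6689, so q_3 = (0.5114, 0.8333, -0.1411, -0.1553, 0.0077).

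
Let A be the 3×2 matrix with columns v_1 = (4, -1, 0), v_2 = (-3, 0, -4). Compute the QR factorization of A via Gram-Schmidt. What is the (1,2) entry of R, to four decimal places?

e_1 = v_1/‖v_1‖ = (4, -1, 0)/4.1231 = (0.9701, -0.2425, 0.0000).
r_{12} = e_1·v_2 = -2.9104.

r_{12} = -2.9104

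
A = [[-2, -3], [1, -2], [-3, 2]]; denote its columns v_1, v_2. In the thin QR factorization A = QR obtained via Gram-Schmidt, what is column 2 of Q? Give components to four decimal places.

v_1 = (-2, 1, -3); ‖v_1‖ = 3.7417, so e_1 = (-0.5345, 0.2673, -0.8018).
e_1·v_2 = (-0.5345)·(-3) + 0.2673·(-2) + (-0.8018)·2 = -0.5345.
u_2 = v_2 + 0.5345·e_1 = (-3.2857, -1.8571, 1.5714).
‖u_2‖ = 4.0883, so e_2 = (-0.8037, -0.4543, 0.3844).

e_2 = (-0.8037, -0.4543, 0.3844)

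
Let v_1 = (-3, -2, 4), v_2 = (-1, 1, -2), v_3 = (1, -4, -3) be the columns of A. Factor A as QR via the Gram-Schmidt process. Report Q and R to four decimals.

Q = [[-0.5571, -0.8305, 0.0000], [-0.3714, 0.2491, -0.8944], [0.7428, -0.4983, -0.4472]], R = [[5.3852, -1.2999, -1.2999], [0.0000, 2.0761, -0.3322], [0.0000, 0.0000, 4.9193]]

v_1 = (-3, -2, 4); ‖v_1‖ = 5.3852, so e_1 = (-0.5571, -0.3714, 0.7428).
e_1·v_2 = (-0.5571)·(-1) + (-0.3714)·1 + 0.7428·(-2) = -1.2999.
u_2 = v_2 + 1.2999·e_1 = (-1.7241, 0.5172, -1.0345).
‖u_2‖ = 2.0761, so e_2 = (-0.8305, 0.2491, -0.4983).
e_1·v_3 = (-0.5571)·1 + (-0.3714)·(-4) + 0.7428·(-3) = -1.2999; e_2·v_3 = (-0.8305)·1 + 0.2491·(-4) + (-0.4983)·(-3) = -0.3322.
u_3 = v_3 + 1.2999·e_1 + 0.3322·e_2 = (0.0000, -4.4000, -2.2000).
‖u_3‖ = 4.9193, so e_3 = (0.0000, -0.8944, -0.4472).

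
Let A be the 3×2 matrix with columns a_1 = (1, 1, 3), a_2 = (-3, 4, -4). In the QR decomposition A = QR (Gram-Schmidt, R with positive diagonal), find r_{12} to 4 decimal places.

r_{12} = -3.3166

a_1 = (1, 1, 3); ‖a_1‖ = 3.3166, so e_1 = (0.3015, 0.3015, 0.9045).
r_{12} = e_1·a_2 = -3.3166.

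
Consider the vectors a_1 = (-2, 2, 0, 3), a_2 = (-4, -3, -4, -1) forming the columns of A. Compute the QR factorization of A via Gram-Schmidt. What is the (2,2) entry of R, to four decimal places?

r_{22} = 6.4762

e_1 = a_1/‖a_1‖ = (-2, 2, 0, 3)/4.1231 = (-0.4851, 0.4851, 0.0000, 0.7276).
r_{12} = e_1·a_2 = -0.2425.
u_2 = a_2 + 0.2425·e_1 = (-4.1176, -2.8824, -4.0000, -0.8235).
r_{22} = ‖u_2‖ = 6.4762.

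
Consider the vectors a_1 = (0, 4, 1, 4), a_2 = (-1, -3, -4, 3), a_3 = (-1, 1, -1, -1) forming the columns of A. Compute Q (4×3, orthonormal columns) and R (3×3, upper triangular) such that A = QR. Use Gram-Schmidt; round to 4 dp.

Q = [[0.0000, -0.1702, -0.5206], [0.6963, -0.4281, 0.5241], [0.1741, -0.6602, -0.5525], [0.6963, 0.5932, -0.3860]], R = [[5.7446, -0.6963, -0.1741], [0.0000, 5.8750, -0.1908], [0.0000, 0.0000, 1.9832]]

a_1 = (0, 4, 1, 4); ‖a_1‖ = 5.7446, so e_1 = (0.0000, 0.6963, 0.1741, 0.6963).
e_1·a_2 = 0.0000·(-1) + 0.6963·(-3) + 0.1741·(-4) + 0.6963·3 = -0.6963.
u_2 = a_2 + 0.6963·e_1 = (-1.0000, -2.5152, -3.8788, 3.4848).
‖u_2‖ = 5.8750, so e_2 = (-0.1702, -0.4281, -0.6602, 0.5932).
e_1·a_3 = 0.0000·(-1) + 0.6963·1 + 0.1741·(-1) + 0.6963·(-1) = -0.1741; e_2·a_3 = (-0.1702)·(-1) + (-0.4281)·1 + (-0.6602)·(-1) + 0.5932·(-1) = -0.1908.
u_3 = a_3 + 0.1741·e_1 + 0.1908·e_2 = (-1.0325, 1.0395, -1.0957, -0.7656).
‖u_3‖ = 1.9832, so e_3 = (-0.5206, 0.5241, -0.5525, -0.3860).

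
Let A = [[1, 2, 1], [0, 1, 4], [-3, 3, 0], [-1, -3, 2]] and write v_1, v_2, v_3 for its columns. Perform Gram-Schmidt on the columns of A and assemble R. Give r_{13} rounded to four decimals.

q_1 = v_1/‖v_1‖ = (1, 0, -3, -1)/3.3166 = (0.3015, 0.0000, -0.9045, -0.3015).
r_{13} = q_1·v_3 = -0.3015.

r_{13} = -0.3015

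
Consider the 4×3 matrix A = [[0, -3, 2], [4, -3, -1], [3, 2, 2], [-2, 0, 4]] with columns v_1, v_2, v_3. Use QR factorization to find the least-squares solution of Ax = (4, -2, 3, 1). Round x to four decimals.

x = (0.1378, -0.0003, 0.8331)

v_1 = (0, 4, 3, -2); ‖v_1‖ = 5.3852, so q_1 = (0.0000, 0.7428, 0.5571, -0.3714).
q_1·v_2 = 0.0000·(-3) + 0.7428·(-3) + 0.5571·2 + (-0.3714)·0 = -1.1142.
u_2 = v_2 + 1.1142·q_1 = (-3.0000, -2.1724, 2.6207, -0.4138).
‖u_2‖ = 4.5562, so q_2 = (-0.6584, -0.4768, 0.5752, -0.0908).
q_1·v_3 = 0.0000·2 + 0.7428·(-1) + 0.5571·2 + (-0.3714)·4 = -1.1142; q_2·v_3 = (-0.6584)·2 + (-0.4768)·(-1) + 0.5752·2 + (-0.0908)·4 = -0.0530.
u_3 = v_3 + 1.1142·q_1 + 0.0530·q_2 = (1.9651, -0.1977, 2.6512, 3.5814).
‖u_3‖ = 4.8740, so q_3 = (0.4032, -0.0406, 0.5439, 0.7348).
Qᵀb = (-0.1857, -0.0454, 4.0605).
Back-substitute: x_3 = 4.0605/4.8740 = 0.8331.
x_2 = (-0.0454 + 0.0530·0.8331)/4.5562 = -0.0003.
x_1 = (-0.1857 + 1.1142·(-0.0003) + 1.1142·0.8331)/5.3852 = 0.1378.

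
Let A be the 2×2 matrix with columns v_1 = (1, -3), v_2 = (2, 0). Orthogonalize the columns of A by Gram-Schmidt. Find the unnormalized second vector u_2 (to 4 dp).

v_1 = (1, -3); ‖v_1‖ = 3.1623, so q_1 = (0.3162, -0.9487).
q_1·v_2 = 0.3162·2 + (-0.9487)·0 = 0.6325.
u_2 = v_2 − 0.6325·q_1 = (1.8000, 0.6000).

u_2 = (1.8000, 0.6000)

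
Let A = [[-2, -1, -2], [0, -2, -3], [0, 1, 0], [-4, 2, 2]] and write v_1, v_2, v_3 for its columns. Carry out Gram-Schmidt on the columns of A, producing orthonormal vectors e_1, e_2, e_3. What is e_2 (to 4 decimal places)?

e_2 = (-0.5587, -0.6984, 0.3492, 0.2794)

v_1 = (-2, 0, 0, -4); ‖v_1‖ = 4.4721, so e_1 = (-0.4472, 0.0000, 0.0000, -0.8944).
e_1·v_2 = (-0.4472)·(-1) + 0.0000·(-2) + 0.0000·1 + (-0.8944)·2 = -1.3416.
u_2 = v_2 + 1.3416·e_1 = (-1.6000, -2.0000, 1.0000, 0.8000).
‖u_2‖ = 2.8636, so e_2 = (-0.5587, -0.6984, 0.3492, 0.2794).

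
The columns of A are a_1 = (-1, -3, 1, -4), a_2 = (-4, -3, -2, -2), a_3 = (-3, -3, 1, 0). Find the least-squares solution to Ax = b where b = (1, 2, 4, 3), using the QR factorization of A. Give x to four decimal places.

q_1 = a_1/‖a_1‖ = (-1, -3, 1, -4)/5.1962 = (-0.1925, -0.5774, 0.1925, -0.7698).
r_{12} = q_1·a_2 = 3.6566.
u_2 = a_2 − 3.6566·q_1 = (-3.2963, -0.8889, -2.7037, 0.8148).
‖u_2‖ = 4.4305, so q_2 = (-0.7440, -0.2006, -0.6102, 0.1839).
r_{13} = q_1·a_3 = 2.5019; r_{23} = q_2·a_3 = 2.2236.
u_3 = a_3 − 2.5019·q_1 − 2.2236·q_2 = (-0.8642, -1.1094, 1.8755, 1.5170).
‖u_3‖ = 2.7922, so q_3 = (-0.3095, -0.3973, 0.6717, 0.5433).
Qᵀb = (-2.8868, -3.0345, 3.2125).
Back-substitute: x_3 = 3.2125/2.7922 = 1.1505.
x_2 = (-3.0345 − 2.2236·1.1505)/4.4305 = -1.2623.
x_1 = (-2.8868 − 3.6566·(-1.2623) − 2.5019·1.1505)/5.1962 = -0.2212.

x = (-0.2212, -1.2623, 1.1505)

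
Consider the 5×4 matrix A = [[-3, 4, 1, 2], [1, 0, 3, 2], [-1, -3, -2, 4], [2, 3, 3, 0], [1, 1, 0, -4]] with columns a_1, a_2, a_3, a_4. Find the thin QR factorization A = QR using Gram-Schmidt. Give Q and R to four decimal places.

Q = [[-0.7500, 0.6149, 0.1512, 0.0327], [0.2500, 0.0212, 0.8872, -0.2836], [-0.2500, -0.5301, 0.1091, 0.5887], [0.5000, 0.5513, 0.0473, 0.6651], [0.2500, 0.1908, -0.4193, -0.3600]], R = [[4.0000, -0.5000, 2.0000, -3.0000], [0.0000, 5.8949, 3.3928, -1.6116], [0.0000, 0.0000, 2.7366, 4.1904], [0.0000, 0.0000, 0.0000, 3.2929]]

q_1 = a_1/‖a_1‖ = (-3, 1, -1, 2, 1)/4.0000 = (-0.7500, 0.2500, -0.2500, 0.5000, 0.2500).
r_{12} = q_1·a_2 = -0.5000.
u_2 = a_2 + 0.5000·q_1 = (3.6250, 0.1250, -3.1250, 3.2500, 1.1250).
‖u_2‖ = 5.8949, so q_2 = (0.6149, 0.0212, -0.5301, 0.5513, 0.1908).
r_{13} = q_1·a_3 = 2.0000; r_{23} = q_2·a_3 = 3.3928.
u_3 = a_3 − 2.0000·q_1 − 3.3928·q_2 = (0.4137, 2.4281, 0.2986, 0.1295, -1.1475).
‖u_3‖ = 2.7366, so q_3 = (0.1512, 0.8872, 0.1091, 0.0473, -0.4193).
r_{14} = q_1·a_4 = -3.0000; r_{24} = q_2·a_4 = -1.6116; r_{34} = q_3·a_4 = 4.1904.
u_4 = a_4 + 3.0000·q_1 + 1.6116·q_2 − 4.1904·q_3 = (0.1076, -0.9337, 1.9385, 2.1902, -1.1854).
‖u_4‖ = 3.2929, so q_4 = (0.0327, -0.2836, 0.5887, 0.6651, -0.3600).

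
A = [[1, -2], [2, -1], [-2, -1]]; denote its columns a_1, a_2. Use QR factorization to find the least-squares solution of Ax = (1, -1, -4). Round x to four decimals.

a_1 = (1, 2, -2); ‖a_1‖ = 3.0000, so q_1 = (0.3333, 0.6667, -0.6667).
q_1·a_2 = 0.3333·(-2) + 0.6667·(-1) + (-0.6667)·(-1) = -0.6667.
u_2 = a_2 + 0.6667·q_1 = (-1.7778, -0.5556, -1.4444).
‖u_2‖ = 2.3570, so q_2 = (-0.7542, -0.2357, -0.6128).
Qᵀb = (2.3333, 1.9328).
Back-substitute: x_2 = 1.9328/2.3570 = 0.8200.
x_1 = (2.3333 + 0.6667·0.8200)/3.0000 = 0.9600.

x = (0.9600, 0.8200)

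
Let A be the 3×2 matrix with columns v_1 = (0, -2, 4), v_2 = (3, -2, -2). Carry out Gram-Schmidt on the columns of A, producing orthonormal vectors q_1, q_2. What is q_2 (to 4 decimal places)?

q_1 = v_1/‖v_1‖ = (0, -2, 4)/4.4721 = (0.0000, -0.4472, 0.8944).
r_{12} = q_1·v_2 = -0.8944.
u_2 = v_2 + 0.8944·q_1 = (3.0000, -2.4000, -1.2000).
‖u_2‖ = 4.0249, so q_2 = (0.7454, -0.5963, -0.2981).

q_2 = (0.7454, -0.5963, -0.2981)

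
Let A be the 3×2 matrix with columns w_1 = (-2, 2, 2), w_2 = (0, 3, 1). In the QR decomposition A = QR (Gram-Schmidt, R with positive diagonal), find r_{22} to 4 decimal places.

r_{22} = 2.1602

q_1 = w_1/‖w_1‖ = (-2, 2, 2)/3.4641 = (-0.5774, 0.5774, 0.5774).
r_{12} = q_1·w_2 = 2.3094.
u_2 = w_2 − 2.3094·q_1 = (1.3333, 1.6667, -0.3333).
r_{22} = ‖u_2‖ = 2.1602.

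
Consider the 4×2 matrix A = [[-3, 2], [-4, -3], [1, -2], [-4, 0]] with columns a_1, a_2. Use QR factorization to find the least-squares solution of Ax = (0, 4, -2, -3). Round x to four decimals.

x = (-0.1003, -0.4470)

a_1 = (-3, -4, 1, -4); ‖a_1‖ = 6.4807, so q_1 = (-0.4629, -0.6172, 0.1543, -0.6172).
q_1·a_2 = (-0.4629)·2 + (-0.6172)·(-3) + 0.1543·(-2) + (-0.6172)·0 = 0.6172.
u_2 = a_2 − 0.6172·q_1 = (2.2857, -2.6190, -2.0952, 0.3810).
‖u_2‖ = 4.0766, so q_2 = (0.5607, -0.6425, -0.5140, 0.0934).
Qᵀb = (-0.9258, -1.8222).
Back-substitute: x_2 = -1.8222/4.0766 = -0.4470.
x_1 = (-0.9258 − 0.6172·(-0.4470))/6.4807 = -0.1003.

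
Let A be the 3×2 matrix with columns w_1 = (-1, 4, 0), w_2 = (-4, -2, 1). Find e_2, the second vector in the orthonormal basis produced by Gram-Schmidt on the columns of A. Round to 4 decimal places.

w_1 = (-1, 4, 0); ‖w_1‖ = 4.1231, so e_1 = (-0.2425, 0.9701, 0.0000).
e_1·w_2 = (-0.2425)·(-4) + 0.9701·(-2) + 0.0000·1 = -0.9701.
u_2 = w_2 + 0.9701·e_1 = (-4.2353, -1.0588, 1.0000).
‖u_2‖ = 4.4787, so e_2 = (-0.9457, -0.2364, 0.2233).

e_2 = (-0.9457, -0.2364, 0.2233)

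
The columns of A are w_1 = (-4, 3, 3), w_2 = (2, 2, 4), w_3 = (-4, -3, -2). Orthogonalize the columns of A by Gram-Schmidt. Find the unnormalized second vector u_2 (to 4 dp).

w_1 = (-4, 3, 3); ‖w_1‖ = 5.8310, so e_1 = (-0.6860, 0.5145, 0.5145).
e_1·w_2 = (-0.6860)·2 + 0.5145·2 + 0.5145·4 = 1.7150.
u_2 = w_2 − 1.7150·e_1 = (3.1765, 1.1176, 3.1176).

u_2 = (3.1765, 1.1176, 3.1176)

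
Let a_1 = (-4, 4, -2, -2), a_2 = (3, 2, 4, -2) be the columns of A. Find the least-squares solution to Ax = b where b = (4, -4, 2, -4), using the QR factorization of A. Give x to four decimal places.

x = (-0.6083, 0.4586)

a_1 = (-4, 4, -2, -2); ‖a_1‖ = 6.3246, so e_1 = (-0.6325, 0.6325, -0.3162, -0.3162).
e_1·a_2 = (-0.6325)·3 + 0.6325·2 + (-0.3162)·4 + (-0.3162)·(-2) = -1.2649.
u_2 = a_2 + 1.2649·e_1 = (2.2000, 2.8000, 3.6000, -2.4000).
‖u_2‖ = 5.6036, so e_2 = (0.3926, 0.4997, 0.6424, -0.4283).
Qᵀb = (-4.4272, 2.5698).
Back-substitute: x_2 = 2.5698/5.6036 = 0.4586.
x_1 = (-4.4272 + 1.2649·0.4586)/6.3246 = -0.6083.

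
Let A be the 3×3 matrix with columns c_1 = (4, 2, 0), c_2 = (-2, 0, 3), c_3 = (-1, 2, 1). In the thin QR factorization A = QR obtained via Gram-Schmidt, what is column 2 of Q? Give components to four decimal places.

q_2 = (-0.1278, 0.2556, 0.9583)

q_1 = c_1/‖c_1‖ = (4, 2, 0)/4.4721 = (0.8944, 0.4472, 0.0000).
r_{12} = q_1·c_2 = -1.7889.
u_2 = c_2 + 1.7889·q_1 = (-0.4000, 0.8000, 3.0000).
‖u_2‖ = 3.1305, so q_2 = (-0.1278, 0.2556, 0.9583).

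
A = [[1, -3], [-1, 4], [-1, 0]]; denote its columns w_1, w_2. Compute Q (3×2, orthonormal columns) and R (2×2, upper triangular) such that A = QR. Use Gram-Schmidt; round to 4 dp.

w_1 = (1, -1, -1); ‖w_1‖ = 1.7321, so q_1 = (0.5774, -0.5774, -0.5774).
q_1·w_2 = 0.5774·(-3) + (-0.5774)·4 + (-0.5774)·0 = -4.0415.
u_2 = w_2 + 4.0415·q_1 = (-0.6667, 1.6667, -2.3333).
‖u_2‖ = 2.9439, so q_2 = (-0.2265, 0.5661, -0.7926).

Q = [[0.5774, -0.2265], [-0.5774, 0.5661], [-0.5774, -0.7926]], R = [[1.7321, -4.0415], [0.0000, 2.9439]]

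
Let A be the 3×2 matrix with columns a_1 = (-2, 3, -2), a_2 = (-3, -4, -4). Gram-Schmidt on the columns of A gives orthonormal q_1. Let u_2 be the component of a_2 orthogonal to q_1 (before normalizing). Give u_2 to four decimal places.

u_2 = (-2.7647, -4.3529, -3.7647)

a_1 = (-2, 3, -2); ‖a_1‖ = 4.1231, so q_1 = (-0.4851, 0.7276, -0.4851).
q_1·a_2 = (-0.4851)·(-3) + 0.7276·(-4) + (-0.4851)·(-4) = 0.4851.
u_2 = a_2 − 0.4851·q_1 = (-2.7647, -4.3529, -3.7647).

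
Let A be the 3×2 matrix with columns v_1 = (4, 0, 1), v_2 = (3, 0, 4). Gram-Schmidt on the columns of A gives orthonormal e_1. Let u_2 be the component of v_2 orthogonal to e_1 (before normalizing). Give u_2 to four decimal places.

u_2 = (-0.7647, 0.0000, 3.0588)

e_1 = v_1/‖v_1‖ = (4, 0, 1)/4.1231 = (0.9701, 0.0000, 0.2425).
r_{12} = e_1·v_2 = 3.8806.
u_2 = v_2 − 3.8806·e_1 = (-0.7647, 0.0000, 3.0588).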